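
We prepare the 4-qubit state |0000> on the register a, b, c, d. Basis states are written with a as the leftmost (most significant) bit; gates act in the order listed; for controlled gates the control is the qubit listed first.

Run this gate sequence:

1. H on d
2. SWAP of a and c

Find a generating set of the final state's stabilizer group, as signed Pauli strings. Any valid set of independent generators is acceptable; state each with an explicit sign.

The stabilizer group can be generated by +IIIX, +ZIII, +IZII, +IIZI, among other valid generating sets.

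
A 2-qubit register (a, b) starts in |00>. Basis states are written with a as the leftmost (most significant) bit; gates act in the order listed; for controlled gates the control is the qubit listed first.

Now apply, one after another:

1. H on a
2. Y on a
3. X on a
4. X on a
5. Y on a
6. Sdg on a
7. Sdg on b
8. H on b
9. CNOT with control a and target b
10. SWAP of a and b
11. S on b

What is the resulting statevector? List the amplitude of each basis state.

The resulting statevector has amplitude 1/2 on |00>, 1/2 on |01>, 1/2 on |10>, 1/2 on |11>. Key observation: the block from step 2 through step 5 cancels to the identity and can be dropped.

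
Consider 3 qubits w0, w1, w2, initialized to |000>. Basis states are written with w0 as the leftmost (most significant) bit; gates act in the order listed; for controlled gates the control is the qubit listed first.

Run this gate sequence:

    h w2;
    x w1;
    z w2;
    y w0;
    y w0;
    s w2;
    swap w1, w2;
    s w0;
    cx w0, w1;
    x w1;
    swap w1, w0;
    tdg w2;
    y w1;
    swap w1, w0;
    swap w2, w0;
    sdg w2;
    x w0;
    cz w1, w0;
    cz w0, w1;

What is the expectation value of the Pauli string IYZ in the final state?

In the final state, IYZ has expectation -1.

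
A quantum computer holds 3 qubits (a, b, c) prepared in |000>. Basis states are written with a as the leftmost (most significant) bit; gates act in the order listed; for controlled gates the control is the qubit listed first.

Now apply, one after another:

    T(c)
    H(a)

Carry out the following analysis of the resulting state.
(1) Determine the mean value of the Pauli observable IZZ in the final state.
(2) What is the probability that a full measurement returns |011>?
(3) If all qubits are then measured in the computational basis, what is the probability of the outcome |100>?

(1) The observable IZZ averages to 1.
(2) A full measurement returns |011> with probability 0.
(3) The probability of measuring |100> is 1/2.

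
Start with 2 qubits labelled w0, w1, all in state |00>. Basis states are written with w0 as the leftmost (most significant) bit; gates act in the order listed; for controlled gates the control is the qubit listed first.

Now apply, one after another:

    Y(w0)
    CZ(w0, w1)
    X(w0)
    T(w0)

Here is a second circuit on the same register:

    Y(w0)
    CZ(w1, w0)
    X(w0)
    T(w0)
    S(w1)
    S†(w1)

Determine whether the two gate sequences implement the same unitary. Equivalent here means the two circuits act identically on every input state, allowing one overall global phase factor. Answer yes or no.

Yes, they are equivalent — the unitaries differ by at most a global phase.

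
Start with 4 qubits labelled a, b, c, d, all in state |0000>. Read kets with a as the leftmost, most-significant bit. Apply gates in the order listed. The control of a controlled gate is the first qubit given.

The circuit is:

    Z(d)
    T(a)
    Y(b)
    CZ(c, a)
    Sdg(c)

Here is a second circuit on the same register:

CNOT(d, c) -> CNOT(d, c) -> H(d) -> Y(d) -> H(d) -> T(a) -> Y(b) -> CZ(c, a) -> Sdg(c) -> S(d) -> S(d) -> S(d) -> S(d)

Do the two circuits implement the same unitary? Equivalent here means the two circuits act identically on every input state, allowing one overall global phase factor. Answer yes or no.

No — the two circuits implement different unitaries, even allowing a global phase.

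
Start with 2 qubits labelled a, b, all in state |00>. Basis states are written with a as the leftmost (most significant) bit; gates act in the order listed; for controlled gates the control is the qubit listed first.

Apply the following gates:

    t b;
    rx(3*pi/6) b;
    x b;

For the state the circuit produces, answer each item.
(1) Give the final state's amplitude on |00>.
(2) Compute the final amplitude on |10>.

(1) The final state's coefficient on |00> equals -sqrt(2)*I/2.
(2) |10> carries amplitude 0 in the final state.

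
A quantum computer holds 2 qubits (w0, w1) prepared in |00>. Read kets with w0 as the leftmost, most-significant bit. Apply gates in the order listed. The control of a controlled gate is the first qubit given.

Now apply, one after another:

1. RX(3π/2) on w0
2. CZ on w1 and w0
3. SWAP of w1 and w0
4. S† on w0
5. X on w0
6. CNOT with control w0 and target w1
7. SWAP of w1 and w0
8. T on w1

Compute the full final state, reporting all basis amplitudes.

After the circuit, the state carries amplitude 0 on |00>, -sqrt(2)*exp(3*I*pi/4)/2 on |01>, 0 on |10>, -sqrt(2)*exp(I*pi/4)/2 on |11>.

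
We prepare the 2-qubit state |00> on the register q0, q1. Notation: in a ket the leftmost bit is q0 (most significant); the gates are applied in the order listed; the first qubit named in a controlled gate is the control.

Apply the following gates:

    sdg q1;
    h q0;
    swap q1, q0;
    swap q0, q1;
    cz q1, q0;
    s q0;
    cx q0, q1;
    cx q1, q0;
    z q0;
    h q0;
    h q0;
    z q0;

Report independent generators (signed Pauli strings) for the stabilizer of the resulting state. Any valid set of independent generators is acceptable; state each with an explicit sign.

The final state is stabilized by the group generated by +IY, +ZI; other independent generating sets are equally valid. Key observation: gates 9-12 undo each other exactly, leaving only the rest of the circuit to track.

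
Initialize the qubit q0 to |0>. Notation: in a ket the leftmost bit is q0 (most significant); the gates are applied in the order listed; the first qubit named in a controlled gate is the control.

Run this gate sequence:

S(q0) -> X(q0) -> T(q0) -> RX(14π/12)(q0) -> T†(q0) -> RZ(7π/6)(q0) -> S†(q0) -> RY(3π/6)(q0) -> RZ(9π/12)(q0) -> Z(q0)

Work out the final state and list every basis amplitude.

After the circuit, the state carries amplitude ((1 - sqrt(3))*exp(5*I*pi/12) + I + sqrt(3)*I)*exp(7*I*pi/24)/4 on |0>, (-1 + sqrt(3) + exp(I*pi/12) + sqrt(3)*exp(I*pi/12))*exp(11*I*pi/24)/4 on |1>.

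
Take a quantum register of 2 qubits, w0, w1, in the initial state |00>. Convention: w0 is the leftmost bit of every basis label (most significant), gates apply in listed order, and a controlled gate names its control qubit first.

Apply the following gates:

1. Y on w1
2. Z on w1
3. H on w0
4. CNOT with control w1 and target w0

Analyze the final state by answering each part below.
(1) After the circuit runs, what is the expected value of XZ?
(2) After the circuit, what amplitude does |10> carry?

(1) The observable XZ averages to -1.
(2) The amplitude on |10> is 0.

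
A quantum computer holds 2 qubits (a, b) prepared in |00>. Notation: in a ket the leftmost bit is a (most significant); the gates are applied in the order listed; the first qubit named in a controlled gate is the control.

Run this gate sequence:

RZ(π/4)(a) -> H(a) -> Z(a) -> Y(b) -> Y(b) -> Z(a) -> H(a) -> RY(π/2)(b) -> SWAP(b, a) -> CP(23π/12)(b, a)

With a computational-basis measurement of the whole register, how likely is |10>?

Outcome |10> occurs with probability 1/2. Key observation: the block from step 2 through step 7 cancels to the identity and can be dropped.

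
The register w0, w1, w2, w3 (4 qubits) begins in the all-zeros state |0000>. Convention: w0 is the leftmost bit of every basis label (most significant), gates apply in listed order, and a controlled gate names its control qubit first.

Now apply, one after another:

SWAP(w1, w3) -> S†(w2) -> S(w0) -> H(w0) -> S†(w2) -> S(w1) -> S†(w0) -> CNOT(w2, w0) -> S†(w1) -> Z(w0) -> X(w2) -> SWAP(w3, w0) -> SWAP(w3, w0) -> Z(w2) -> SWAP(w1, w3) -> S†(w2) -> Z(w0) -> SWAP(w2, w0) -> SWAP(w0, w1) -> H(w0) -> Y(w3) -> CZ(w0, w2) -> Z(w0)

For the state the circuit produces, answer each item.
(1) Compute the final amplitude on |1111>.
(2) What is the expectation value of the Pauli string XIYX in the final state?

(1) |1111> carries amplitude I/2 in the final state.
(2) In the final state, XIYX has expectation 0.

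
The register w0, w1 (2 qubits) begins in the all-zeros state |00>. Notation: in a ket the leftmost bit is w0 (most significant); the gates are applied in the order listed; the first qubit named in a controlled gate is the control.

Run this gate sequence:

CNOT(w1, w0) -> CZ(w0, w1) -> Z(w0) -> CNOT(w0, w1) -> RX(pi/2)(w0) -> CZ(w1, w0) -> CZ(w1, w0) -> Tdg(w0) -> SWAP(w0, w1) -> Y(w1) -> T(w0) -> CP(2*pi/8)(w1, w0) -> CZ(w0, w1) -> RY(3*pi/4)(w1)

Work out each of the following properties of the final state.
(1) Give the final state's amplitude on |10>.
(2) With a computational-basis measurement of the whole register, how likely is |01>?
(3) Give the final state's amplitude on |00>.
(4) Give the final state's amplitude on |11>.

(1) The final state's coefficient on |10> equals 0.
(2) Outcome |01> occurs with probability 3/4.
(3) |00> carries amplitude -sqrt(2)*I*sqrt(sqrt(2) + 2)/4 + sqrt(2)*sqrt(2 - sqrt(2))*exp(3*I*pi/4)/4 in the final state.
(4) The amplitude on |11> is 0.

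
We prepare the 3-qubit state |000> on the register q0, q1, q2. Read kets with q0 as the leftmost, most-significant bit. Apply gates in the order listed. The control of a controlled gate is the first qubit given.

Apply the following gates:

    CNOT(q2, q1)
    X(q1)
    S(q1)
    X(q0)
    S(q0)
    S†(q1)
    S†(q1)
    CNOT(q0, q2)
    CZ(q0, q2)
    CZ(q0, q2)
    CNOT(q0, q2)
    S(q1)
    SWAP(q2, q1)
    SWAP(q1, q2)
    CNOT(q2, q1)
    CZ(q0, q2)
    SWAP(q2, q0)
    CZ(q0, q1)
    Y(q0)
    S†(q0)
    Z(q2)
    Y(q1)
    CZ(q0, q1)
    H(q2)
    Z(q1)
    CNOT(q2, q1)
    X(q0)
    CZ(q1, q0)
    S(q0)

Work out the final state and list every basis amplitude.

The resulting statevector has amplitude -sqrt(2)/2 on |000>, sqrt(2)/2 on |011>, and 0 on every other basis state. Key observation: steps 7-12 multiply out to the identity, so the circuit reduces to the remaining gates.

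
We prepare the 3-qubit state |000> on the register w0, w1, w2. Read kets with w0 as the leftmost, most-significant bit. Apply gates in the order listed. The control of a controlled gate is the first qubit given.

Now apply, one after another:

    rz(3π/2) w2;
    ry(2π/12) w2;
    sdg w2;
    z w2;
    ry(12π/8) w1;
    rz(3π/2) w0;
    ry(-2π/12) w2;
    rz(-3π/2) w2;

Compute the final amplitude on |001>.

The final state's coefficient on |001> equals sqrt(2)*(-1 - I)*exp(I*pi/4)/8.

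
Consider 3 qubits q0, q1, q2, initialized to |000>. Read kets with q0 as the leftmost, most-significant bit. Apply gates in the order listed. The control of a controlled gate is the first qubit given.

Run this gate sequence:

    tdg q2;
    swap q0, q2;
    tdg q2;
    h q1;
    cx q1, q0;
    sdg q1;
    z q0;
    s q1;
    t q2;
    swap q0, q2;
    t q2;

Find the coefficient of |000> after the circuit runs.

|000> carries amplitude sqrt(2)/2 in the final state.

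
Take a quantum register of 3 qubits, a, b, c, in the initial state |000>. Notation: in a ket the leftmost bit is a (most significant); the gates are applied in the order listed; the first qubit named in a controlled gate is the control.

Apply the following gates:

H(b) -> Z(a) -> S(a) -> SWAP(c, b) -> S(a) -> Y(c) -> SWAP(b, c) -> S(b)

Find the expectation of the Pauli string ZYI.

The expectation value of ZYI is -1.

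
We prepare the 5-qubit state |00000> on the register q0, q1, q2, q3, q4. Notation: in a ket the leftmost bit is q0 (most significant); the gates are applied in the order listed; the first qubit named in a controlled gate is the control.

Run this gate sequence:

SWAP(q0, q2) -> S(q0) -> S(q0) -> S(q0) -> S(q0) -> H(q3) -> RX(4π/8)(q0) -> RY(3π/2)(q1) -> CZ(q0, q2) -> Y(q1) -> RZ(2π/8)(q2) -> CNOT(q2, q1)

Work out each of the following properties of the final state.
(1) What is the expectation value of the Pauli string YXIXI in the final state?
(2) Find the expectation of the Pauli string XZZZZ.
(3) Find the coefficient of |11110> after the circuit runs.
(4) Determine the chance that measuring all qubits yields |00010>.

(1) The expectation value of YXIXI is -1. Key observation: gates 2-5 undo each other exactly, leaving only the rest of the circuit to track.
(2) In the final state, XZZZZ has expectation 0.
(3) |11110> carries amplitude 0 in the final state.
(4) A full measurement returns |00010> with probability 1/8.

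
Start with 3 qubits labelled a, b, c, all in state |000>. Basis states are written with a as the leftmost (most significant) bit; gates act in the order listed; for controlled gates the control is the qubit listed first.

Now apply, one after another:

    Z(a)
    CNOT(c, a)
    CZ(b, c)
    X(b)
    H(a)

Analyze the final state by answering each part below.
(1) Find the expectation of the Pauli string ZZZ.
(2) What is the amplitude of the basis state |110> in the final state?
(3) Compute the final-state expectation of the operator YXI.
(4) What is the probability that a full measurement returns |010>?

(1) The observable ZZZ averages to 0.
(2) |110> carries amplitude sqrt(2)/2 in the final state.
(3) The expectation value of YXI is 0.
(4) A full measurement returns |010> with probability 1/2.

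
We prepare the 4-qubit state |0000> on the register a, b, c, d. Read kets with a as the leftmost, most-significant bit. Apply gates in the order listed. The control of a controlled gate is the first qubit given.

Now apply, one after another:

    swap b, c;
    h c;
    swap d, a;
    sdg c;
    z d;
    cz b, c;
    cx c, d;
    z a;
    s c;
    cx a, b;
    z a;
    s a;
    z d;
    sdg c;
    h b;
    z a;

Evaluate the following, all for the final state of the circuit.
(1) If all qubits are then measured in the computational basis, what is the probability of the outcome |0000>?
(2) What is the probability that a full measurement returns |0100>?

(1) Outcome |0000> occurs with probability 1/4.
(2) Outcome |0100> occurs with probability 1/4.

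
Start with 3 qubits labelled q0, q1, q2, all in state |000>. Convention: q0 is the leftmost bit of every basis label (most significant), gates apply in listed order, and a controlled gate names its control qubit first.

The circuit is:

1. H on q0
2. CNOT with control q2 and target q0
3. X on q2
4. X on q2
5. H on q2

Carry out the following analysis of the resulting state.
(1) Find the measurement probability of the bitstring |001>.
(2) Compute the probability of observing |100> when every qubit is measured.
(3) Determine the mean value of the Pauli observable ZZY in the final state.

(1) A full measurement returns |001> with probability 1/4. Key observation: gates 3-4 undo each other exactly, leaving only the rest of the circuit to track.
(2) The probability of measuring |100> is 1/4.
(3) In the final state, ZZY has expectation 0.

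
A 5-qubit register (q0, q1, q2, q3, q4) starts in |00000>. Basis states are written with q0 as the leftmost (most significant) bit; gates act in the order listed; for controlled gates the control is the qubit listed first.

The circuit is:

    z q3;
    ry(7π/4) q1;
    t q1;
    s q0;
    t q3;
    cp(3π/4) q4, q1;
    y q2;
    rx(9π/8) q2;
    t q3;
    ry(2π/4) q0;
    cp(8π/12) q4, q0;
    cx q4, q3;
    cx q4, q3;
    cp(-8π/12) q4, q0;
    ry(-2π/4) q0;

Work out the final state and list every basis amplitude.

The final amplitudes are -sqrt(sqrt(2) + 2)*cos(pi/16)/2 on |00000>, I*sqrt(sqrt(2) + 2)*sin(pi/16)/2 on |00100>, sqrt(2 - sqrt(2))*exp(I*pi/4)*cos(pi/16)/2 on |01000>, -sqrt(2 - sqrt(2))*exp(3*I*pi/4)*sin(pi/16)/2 on |01100>, and 0 on every other basis state. Key observation: the block from step 10 through step 15 cancels to the identity and can be dropped.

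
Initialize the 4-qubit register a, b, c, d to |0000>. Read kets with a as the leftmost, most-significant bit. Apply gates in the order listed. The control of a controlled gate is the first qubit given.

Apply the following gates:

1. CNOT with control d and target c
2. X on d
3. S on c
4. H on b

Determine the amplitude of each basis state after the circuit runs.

The resulting statevector has amplitude sqrt(2)/2 on |0001>, sqrt(2)/2 on |0101>, and 0 on every other basis state.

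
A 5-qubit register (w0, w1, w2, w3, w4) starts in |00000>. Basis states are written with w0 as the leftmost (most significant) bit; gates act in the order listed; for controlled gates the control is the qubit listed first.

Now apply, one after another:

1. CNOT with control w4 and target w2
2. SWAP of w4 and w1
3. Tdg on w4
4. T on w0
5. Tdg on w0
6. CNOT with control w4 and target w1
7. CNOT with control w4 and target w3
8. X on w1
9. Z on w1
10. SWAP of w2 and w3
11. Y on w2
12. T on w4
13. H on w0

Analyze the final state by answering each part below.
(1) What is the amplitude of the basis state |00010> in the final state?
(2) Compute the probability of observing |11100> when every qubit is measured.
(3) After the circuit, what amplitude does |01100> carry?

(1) The amplitude on |00010> is 0.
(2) Outcome |11100> occurs with probability 1/2.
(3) |01100> carries amplitude -sqrt(2)*I/2 in the final state.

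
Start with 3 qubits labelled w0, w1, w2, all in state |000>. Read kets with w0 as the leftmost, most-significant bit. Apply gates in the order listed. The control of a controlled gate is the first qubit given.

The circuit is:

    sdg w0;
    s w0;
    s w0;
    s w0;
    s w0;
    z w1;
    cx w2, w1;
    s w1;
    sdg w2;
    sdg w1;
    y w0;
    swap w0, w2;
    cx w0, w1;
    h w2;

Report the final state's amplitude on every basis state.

The final amplitudes are sqrt(2)*I/2 on |000>, -sqrt(2)*I/2 on |001>, and 0 on every other basis state. Key observation: the block from step 2 through step 5 cancels to the identity and can be dropped.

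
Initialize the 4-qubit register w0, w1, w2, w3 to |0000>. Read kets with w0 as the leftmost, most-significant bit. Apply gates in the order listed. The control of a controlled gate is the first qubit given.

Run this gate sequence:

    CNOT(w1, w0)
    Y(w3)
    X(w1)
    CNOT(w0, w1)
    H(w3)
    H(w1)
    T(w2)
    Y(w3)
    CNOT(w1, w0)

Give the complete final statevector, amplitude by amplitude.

The final amplitudes are -1/2 on |0000>, -1/2 on |0001>, 1/2 on |1100>, 1/2 on |1101>, and 0 on every other basis state.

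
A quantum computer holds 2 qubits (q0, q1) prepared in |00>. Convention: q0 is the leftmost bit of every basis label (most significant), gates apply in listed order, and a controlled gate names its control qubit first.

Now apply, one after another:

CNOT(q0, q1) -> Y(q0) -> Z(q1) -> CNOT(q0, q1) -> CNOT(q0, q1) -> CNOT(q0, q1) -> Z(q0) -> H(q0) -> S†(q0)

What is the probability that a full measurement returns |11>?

A full measurement returns |11> with probability 1/2.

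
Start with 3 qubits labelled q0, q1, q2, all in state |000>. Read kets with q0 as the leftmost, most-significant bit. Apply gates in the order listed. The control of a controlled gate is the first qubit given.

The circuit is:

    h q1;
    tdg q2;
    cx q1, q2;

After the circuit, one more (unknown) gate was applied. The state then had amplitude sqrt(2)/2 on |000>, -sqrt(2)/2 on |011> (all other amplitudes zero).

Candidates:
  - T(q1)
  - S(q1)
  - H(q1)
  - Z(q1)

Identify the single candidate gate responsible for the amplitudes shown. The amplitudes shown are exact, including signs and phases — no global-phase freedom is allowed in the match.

It was Z(q1) that produced the state shown.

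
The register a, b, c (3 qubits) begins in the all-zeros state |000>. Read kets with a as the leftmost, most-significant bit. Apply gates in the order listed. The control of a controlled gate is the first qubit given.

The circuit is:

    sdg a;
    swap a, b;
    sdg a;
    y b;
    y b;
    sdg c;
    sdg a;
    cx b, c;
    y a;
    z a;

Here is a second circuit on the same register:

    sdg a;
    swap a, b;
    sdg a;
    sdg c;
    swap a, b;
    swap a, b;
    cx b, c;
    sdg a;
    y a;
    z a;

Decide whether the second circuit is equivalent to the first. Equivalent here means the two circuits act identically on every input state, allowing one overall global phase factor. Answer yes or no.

Yes — the two circuits implement the same unitary up to a global phase.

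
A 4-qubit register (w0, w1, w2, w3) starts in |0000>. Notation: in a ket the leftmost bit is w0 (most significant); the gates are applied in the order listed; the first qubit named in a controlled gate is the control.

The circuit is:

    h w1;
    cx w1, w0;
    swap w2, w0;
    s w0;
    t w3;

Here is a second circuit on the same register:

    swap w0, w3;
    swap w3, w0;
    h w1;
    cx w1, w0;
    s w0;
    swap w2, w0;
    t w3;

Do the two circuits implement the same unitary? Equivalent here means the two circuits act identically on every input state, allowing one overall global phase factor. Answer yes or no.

No: there is an input state on which the two circuits produce genuinely different outputs (not merely differing by a phase).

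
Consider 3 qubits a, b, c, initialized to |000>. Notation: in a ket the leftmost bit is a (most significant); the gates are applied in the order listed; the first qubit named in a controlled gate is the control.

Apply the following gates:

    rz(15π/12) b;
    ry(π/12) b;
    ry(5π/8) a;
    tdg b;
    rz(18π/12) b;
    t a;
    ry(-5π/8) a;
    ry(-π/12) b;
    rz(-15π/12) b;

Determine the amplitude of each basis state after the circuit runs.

The final amplitudes are -I*sin(5*pi/16)**2/2 - sqrt(3)*I*sqrt(1/2 - sqrt(2)/4)*sqrt(sqrt(2)/4 + 1/2)*sin(5*pi/16)**2/2 - sqrt(3)*sqrt(1/2 - sqrt(2)/4)*sqrt(sqrt(2)/4 + 1/2)*exp(3*I*pi/4)*sin(5*pi/16)**2/2 - sqrt(2)*I*sin(5*pi/16)**2/8 + exp(-3*I*pi/4)*cos(5*pi/16)**2/2 - sqrt(3)*I*sqrt(1/2 - sqrt(2)/4)*sqrt(sqrt(2)/4 + 1/2)*cos(5*pi/16)**2/2 - sqrt(2)*exp(3*I*pi/4)*sin(5*pi/16)**2/8 + sqrt(3)*sqrt(1/2 - sqrt(2)/4)*sqrt(sqrt(2)/4 + 1/2)*exp(-3*I*pi/4)*cos(5*pi/16)**2/2 - sqrt(2)*I*cos(5*pi/16)**2/8 + sqrt(2)*exp(-3*I*pi/4)*cos(5*pi/16)**2/8 + I*cos(5*pi/16)**2/2 + exp(3*I*pi/4)*sin(5*pi/16)**2/2 on |000>, 0 on |001>, -sqrt(6)*cos(5*pi/16)**2/8 + sqrt(1/2 - sqrt(2)/4)*sqrt(sqrt(2)/4 + 1/2)*cos(5*pi/16)**2/2 - sqrt(6)*I*sin(5*pi/16)**2/8 - sqrt(6)*exp(I*pi/4)*sin(5*pi/16)**2/8 + sqrt(6)*exp(-3*I*pi/4)*cos(5*pi/16)**2/8 - sqrt(1/2 - sqrt(2)/4)*sqrt(sqrt(2)/4 + 1/2)*exp(-3*I*pi/4)*cos(5*pi/16)**2/2 + sqrt(1/2 - sqrt(2)/4)*sqrt(sqrt(2)/4 + 1/2)*exp(I*pi/4)*sin(5*pi/16)**2/2 + I*sqrt(1/2 - sqrt(2)/4)*sqrt(sqrt(2)/4 + 1/2)*sin(5*pi/16)**2/2 on |010>, 0 on |011>, -I*sin(5*pi/16)*cos(5*pi/16) - sqrt(3)*sqrt(1/2 - sqrt(2)/4)*sqrt(sqrt(2)/4 + 1/2)*exp(3*I*pi/4)*sin(5*pi/16)*cos(5*pi/16)/2 - sqrt(2)*exp(3*I*pi/4)*sin(5*pi/16)*cos(5*pi/16)/8 - sqrt(2)*exp(-3*I*pi/4)*sin(5*pi/16)*cos(5*pi/16)/8 - sqrt(3)*sqrt(1/2 - sqrt(2)/4)*sqrt(sqrt(2)/4 + 1/2)*exp(-3*I*pi/4)*sin(5*pi/16)*cos(5*pi/16)/2 + exp(3*I*pi/4)*sin(5*pi/16)*cos(5*pi/16)/2 - exp(-3*I*pi/4)*sin(5*pi/16)*cos(5*pi/16)/2 on |100>, 0 on |101>, -sqrt(1/2 - sqrt(2)/4)*sqrt(sqrt(2)/4 + 1/2)*sin(5*pi/16)*cos(5*pi/16)/2 + sqrt(6)*sin(5*pi/16)*cos(5*pi/16)/8 - sqrt(6)*I*sin(5*pi/16)*cos(5*pi/16)/8 - sqrt(6)*exp(I*pi/4)*sin(5*pi/16)*cos(5*pi/16)/8 + sqrt(1/2 - sqrt(2)/4)*sqrt(sqrt(2)/4 + 1/2)*exp(-3*I*pi/4)*sin(5*pi/16)*cos(5*pi/16)/2 + sqrt(1/2 - sqrt(2)/4)*sqrt(sqrt(2)/4 + 1/2)*exp(I*pi/4)*sin(5*pi/16)*cos(5*pi/16)/2 + I*sqrt(1/2 - sqrt(2)/4)*sqrt(sqrt(2)/4 + 1/2)*sin(5*pi/16)*cos(5*pi/16)/2 - sqrt(6)*exp(-3*I*pi/4)*sin(5*pi/16)*cos(5*pi/16)/8 on |110>, 0 on |111>.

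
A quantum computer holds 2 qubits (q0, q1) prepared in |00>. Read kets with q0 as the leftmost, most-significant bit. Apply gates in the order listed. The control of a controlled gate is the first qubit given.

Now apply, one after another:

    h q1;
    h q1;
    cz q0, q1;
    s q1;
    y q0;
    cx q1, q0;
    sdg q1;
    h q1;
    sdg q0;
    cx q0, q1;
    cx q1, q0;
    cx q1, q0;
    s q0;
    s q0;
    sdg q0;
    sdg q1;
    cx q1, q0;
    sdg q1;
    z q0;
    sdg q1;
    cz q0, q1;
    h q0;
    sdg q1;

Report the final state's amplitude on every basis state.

After the circuit, the state carries amplitude -I/2 on |00>, I/2 on |01>, I/2 on |10>, I/2 on |11>.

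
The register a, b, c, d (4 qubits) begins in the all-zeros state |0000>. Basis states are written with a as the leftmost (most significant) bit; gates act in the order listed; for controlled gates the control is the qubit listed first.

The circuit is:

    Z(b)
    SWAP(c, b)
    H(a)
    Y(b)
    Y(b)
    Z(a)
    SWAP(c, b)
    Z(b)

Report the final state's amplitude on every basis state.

After the circuit, the state carries amplitude sqrt(2)/2 on |0000>, -sqrt(2)/2 on |1000>, and 0 on every other basis state.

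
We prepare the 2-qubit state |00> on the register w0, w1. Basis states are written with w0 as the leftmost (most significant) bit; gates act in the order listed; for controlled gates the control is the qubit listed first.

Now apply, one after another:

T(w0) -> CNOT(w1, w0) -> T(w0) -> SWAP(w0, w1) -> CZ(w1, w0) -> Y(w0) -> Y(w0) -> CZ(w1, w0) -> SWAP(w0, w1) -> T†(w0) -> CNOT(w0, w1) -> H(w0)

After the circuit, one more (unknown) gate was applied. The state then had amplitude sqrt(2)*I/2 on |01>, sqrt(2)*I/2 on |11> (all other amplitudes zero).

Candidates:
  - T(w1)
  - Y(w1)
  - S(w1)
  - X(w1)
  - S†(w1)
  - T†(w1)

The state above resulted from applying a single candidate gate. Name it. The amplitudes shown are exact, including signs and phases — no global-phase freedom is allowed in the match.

The unique candidate consistent with the amplitudes is Y(w1). Key observation: gates 3-10 undo each other exactly, leaving only the rest of the circuit to track.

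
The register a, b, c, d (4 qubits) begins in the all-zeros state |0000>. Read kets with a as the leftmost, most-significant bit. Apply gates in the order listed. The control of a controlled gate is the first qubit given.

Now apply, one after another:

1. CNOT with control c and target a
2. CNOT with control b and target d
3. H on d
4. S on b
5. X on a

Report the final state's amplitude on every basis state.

After the circuit, the state carries amplitude sqrt(2)/2 on |1000>, sqrt(2)/2 on |1001>, and 0 on every other basis state.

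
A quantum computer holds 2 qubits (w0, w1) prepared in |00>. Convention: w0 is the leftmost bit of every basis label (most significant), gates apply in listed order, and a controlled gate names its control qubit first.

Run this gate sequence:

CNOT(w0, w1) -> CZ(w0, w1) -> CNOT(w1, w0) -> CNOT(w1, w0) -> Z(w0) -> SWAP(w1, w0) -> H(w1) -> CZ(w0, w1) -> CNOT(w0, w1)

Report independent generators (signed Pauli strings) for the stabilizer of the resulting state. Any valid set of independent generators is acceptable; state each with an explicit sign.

One valid set of independent stabilizer generators is +IX, +ZI (any independent generating set of the same group is equally correct).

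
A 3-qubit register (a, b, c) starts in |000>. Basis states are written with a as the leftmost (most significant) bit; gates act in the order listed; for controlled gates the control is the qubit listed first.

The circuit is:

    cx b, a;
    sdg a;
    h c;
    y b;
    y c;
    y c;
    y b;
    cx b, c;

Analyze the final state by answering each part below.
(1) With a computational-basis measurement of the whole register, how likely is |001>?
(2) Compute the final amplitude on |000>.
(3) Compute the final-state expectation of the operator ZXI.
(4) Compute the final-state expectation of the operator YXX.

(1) Outcome |001> occurs with probability 1/2. Key observation: the block from step 4 through step 7 cancels to the identity and can be dropped.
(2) The final state's coefficient on |000> equals sqrt(2)/2.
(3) The expectation value of ZXI is 0.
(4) In the final state, YXX has expectation 0.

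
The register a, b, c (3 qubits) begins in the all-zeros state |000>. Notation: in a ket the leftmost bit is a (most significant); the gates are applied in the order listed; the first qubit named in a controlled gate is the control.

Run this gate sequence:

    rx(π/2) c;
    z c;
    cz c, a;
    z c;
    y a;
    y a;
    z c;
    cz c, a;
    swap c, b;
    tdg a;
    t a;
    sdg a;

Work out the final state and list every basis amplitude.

The resulting statevector has amplitude sqrt(2)/2 on |000>, sqrt(2)*I/2 on |010>, and 0 on every other basis state.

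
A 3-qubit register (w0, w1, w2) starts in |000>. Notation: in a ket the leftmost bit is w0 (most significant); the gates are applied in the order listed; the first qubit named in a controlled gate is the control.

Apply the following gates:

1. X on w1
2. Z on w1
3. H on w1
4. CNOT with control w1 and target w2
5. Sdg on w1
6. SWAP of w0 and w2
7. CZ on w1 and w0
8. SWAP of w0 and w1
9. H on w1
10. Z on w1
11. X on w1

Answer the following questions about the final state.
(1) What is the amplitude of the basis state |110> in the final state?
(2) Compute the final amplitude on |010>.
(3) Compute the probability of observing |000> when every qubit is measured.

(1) The final state's coefficient on |110> equals I/2.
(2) |010> carries amplitude -1/2 in the final state.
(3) Outcome |000> occurs with probability 1/4.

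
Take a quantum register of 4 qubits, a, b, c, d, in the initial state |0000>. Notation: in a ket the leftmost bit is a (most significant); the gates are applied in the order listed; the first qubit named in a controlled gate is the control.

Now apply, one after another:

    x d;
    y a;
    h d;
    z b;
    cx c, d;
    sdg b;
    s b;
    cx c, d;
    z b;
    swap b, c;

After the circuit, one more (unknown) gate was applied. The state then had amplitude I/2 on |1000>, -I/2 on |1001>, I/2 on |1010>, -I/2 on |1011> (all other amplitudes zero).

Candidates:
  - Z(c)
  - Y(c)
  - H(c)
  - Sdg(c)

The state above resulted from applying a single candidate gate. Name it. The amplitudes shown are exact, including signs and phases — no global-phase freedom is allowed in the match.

The applied gate was H(c). Key observation: gates 4-9 undo each other exactly, leaving only the rest of the circuit to track.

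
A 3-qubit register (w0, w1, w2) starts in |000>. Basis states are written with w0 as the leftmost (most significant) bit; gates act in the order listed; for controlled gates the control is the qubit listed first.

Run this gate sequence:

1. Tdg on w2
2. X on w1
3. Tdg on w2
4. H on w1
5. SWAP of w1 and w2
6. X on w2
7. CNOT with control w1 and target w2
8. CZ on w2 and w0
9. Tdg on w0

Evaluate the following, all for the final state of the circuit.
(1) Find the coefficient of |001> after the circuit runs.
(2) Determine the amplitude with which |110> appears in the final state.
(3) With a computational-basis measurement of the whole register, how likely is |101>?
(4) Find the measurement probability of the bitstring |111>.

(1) The final state's coefficient on |001> equals sqrt(2)/2.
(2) The amplitude on |110> is 0.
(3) A full measurement returns |101> with probability 0.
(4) The probability of measuring |111> is 0.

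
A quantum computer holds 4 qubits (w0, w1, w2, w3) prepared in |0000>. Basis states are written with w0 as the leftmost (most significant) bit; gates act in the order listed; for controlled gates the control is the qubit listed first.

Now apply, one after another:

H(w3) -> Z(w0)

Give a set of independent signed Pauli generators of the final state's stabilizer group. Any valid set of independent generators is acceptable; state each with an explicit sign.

One valid set of independent stabilizer generators is +IIIX, +ZIII, +IZII, +IIZI (any independent generating set of the same group is equally correct).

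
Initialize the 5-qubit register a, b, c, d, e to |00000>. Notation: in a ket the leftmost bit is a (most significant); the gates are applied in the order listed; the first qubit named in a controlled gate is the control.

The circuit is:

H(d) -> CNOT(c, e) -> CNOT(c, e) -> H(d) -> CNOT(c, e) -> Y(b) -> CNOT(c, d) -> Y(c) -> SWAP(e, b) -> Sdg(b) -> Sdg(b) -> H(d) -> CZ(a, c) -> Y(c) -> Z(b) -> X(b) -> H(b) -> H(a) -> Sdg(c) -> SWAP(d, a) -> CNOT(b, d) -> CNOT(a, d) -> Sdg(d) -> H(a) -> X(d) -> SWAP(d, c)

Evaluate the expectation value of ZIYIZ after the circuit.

The expectation value of ZIYIZ is -1. Key observation: gates 1-4 undo each other exactly, leaving only the rest of the circuit to track.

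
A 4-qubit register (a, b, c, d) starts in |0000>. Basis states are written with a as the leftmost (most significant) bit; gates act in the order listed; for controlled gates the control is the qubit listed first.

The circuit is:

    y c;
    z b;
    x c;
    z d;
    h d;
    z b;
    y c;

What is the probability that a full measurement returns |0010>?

Outcome |0010> occurs with probability 1/2.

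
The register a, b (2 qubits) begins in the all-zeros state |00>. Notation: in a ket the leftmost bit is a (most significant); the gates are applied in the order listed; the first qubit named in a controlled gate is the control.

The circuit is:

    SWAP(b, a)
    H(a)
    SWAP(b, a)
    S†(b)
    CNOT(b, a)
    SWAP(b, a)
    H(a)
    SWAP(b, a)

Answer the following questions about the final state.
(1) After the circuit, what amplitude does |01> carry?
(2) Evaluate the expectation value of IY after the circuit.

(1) The final state's coefficient on |01> equals 1/2.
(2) In the final state, IY has expectation 0.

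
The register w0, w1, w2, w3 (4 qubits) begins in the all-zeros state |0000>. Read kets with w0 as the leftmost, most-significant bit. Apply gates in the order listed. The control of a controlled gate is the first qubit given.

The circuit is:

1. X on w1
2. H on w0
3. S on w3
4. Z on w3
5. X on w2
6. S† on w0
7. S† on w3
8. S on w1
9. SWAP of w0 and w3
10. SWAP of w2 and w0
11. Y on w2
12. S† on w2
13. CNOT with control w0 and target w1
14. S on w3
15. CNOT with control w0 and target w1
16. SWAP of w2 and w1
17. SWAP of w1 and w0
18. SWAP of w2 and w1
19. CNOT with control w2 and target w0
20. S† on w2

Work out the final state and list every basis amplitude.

The final amplitudes are sqrt(2)/2 on |0110>, sqrt(2)/2 on |0111>, and 0 on every other basis state.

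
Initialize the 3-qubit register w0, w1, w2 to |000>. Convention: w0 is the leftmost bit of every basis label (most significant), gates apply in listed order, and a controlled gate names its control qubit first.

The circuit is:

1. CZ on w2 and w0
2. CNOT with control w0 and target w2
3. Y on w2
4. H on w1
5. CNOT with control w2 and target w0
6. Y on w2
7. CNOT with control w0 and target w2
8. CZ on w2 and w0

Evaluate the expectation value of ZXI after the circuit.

The expectation value of ZXI is -1.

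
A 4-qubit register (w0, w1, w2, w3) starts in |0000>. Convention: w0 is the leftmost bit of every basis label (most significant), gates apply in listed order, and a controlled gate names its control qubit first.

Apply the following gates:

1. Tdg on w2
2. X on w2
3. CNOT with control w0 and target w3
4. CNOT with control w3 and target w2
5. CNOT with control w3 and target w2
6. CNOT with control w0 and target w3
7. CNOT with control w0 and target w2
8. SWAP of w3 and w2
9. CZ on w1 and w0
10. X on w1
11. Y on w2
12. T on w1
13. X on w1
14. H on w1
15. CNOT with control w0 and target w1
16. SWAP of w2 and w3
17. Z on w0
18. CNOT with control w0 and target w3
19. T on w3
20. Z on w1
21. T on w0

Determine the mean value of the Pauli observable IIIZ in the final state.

In the final state, IIIZ has expectation -1. Key observation: the block from step 3 through step 6 cancels to the identity and can be dropped.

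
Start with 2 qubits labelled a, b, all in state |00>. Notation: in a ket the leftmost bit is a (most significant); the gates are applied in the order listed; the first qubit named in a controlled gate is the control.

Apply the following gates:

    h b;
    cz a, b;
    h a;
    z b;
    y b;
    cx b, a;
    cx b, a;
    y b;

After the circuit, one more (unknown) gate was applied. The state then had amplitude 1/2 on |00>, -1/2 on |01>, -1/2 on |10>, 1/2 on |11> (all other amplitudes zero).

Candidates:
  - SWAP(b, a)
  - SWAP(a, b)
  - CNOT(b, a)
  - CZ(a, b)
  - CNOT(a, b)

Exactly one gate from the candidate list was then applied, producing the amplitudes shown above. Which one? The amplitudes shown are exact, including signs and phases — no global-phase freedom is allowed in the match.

The unique candidate consistent with the amplitudes is CNOT(a, b). Key observation: gates 5-8 undo each other exactly, leaving only the rest of the circuit to track.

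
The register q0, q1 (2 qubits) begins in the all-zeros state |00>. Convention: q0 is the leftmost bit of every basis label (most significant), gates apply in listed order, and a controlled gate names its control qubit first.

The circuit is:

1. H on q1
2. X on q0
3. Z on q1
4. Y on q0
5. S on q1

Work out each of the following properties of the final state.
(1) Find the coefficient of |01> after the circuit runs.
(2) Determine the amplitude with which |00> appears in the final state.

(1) The amplitude on |01> is -sqrt(2)/2.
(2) The final state's coefficient on |00> equals -sqrt(2)*I/2.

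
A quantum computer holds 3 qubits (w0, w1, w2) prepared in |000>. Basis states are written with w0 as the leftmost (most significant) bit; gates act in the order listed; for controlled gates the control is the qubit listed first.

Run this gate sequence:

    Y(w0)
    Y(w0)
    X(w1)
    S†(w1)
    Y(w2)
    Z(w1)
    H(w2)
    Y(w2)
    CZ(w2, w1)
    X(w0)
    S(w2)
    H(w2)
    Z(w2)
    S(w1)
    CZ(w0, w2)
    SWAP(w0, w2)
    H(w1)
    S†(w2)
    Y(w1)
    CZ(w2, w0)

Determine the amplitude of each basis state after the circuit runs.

The final amplitudes are 0 on |000>, sqrt(2)*(1 - I)/4 on |001>, 0 on |010>, sqrt(2)*(1 - I)/4 on |011>, 0 on |100>, sqrt(2)*(-1 - I)/4 on |101>, 0 on |110>, sqrt(2)*(-1 - I)/4 on |111>.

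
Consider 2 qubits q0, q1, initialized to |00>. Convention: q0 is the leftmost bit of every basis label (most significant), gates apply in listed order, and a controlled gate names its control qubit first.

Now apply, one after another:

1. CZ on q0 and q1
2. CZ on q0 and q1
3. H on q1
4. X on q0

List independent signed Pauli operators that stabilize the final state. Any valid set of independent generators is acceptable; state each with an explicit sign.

The final state is stabilized by the group generated by +IX, -ZI; other independent generating sets are equally valid.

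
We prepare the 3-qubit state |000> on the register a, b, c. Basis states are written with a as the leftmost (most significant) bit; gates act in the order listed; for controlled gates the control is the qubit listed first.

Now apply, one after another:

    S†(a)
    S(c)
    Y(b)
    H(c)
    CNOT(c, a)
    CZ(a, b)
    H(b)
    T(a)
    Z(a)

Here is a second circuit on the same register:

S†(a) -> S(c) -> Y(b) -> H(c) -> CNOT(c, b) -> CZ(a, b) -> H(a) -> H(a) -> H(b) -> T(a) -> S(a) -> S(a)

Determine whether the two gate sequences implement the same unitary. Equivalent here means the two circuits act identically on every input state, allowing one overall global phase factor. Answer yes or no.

No — the two circuits implement different unitaries, even allowing a global phase.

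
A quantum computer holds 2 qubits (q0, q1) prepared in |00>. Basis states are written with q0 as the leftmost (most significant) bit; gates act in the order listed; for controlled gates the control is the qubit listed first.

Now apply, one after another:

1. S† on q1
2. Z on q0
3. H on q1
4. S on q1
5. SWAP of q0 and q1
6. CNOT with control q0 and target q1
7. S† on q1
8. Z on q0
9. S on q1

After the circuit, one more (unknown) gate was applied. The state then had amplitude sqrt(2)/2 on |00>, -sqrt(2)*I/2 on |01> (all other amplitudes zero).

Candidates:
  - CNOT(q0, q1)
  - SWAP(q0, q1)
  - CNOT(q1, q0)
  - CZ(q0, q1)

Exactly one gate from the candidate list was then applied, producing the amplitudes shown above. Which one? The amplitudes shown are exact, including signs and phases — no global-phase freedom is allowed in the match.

The applied gate was CNOT(q1, q0).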